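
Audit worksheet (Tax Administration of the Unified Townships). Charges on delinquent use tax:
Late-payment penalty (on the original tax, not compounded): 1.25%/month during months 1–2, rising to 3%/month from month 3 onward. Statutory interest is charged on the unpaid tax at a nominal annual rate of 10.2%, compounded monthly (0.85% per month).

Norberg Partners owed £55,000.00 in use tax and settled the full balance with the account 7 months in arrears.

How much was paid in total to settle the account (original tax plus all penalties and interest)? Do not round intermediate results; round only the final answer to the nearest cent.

£67,982.14

Penalty, months 1–2: 2 × 1.25% × £55,000.00 = £1,375.00
Penalty, months 3–7: 5 × 3% × £55,000.00 = £8,250.00
Interest: £55,000.00 × ((1 + 0.0085)^7 − 1) = £55,000.00 × 0.0610389… = £3,357.1410…
Total = £55,000.00 + £9,625.0000 + £3,357.1410… = £67,982.14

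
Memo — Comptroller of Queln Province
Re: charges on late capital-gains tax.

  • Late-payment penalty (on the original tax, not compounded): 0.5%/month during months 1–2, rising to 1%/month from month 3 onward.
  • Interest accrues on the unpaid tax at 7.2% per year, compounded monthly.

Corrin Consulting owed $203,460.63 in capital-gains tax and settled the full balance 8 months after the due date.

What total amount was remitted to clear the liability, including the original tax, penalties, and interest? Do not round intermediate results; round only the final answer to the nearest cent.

Penalty, months 1–2: 2 × 0.5% × $203,460.63 = $2,034.61…
Penalty, months 3–8: 6 × 1% × $203,460.63 = $12,207.64…
Interest (7.2%/yr ÷ 12 = 0.6%/month): $203,460.63 × ((1 + 0.006)^8 − 1) = $9,973.6782…
Total = $203,460.63 + $14,242.2441 + $9,973.6782… = $227,676.55

$227,676.55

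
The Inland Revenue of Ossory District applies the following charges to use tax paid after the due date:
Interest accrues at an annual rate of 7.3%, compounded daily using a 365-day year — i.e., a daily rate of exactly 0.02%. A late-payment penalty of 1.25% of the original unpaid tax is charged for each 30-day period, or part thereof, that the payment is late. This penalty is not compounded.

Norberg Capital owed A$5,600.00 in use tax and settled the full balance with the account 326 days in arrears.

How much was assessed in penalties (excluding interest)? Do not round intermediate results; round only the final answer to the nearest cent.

A$770.00

Penalty periods: ⌈326/30⌉ = 11; penalty = 11 × 1.25% × A$5,600.00 = A$770.00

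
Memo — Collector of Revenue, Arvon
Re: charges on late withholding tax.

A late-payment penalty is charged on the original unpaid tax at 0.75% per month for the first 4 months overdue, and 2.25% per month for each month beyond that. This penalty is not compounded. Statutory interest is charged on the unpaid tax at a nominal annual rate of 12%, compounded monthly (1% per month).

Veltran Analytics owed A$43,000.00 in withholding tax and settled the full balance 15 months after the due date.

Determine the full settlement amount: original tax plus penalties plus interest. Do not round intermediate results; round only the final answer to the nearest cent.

A$61,854.17

Penalty, months 1–4: 4 × 0.75% × A$43,000.00 = A$1,290.00
Penalty, months 5–15: 11 × 2.25% × A$43,000.00 = A$10,642.50
Interest: A$43,000.00 × ((1 + 0.01)^15 − 1) = A$43,000.00 × 0.1609690… = A$6,921.6651…
Total = A$43,000.00 + A$11,932.5000 + A$6,921.6651… = A$61,854.17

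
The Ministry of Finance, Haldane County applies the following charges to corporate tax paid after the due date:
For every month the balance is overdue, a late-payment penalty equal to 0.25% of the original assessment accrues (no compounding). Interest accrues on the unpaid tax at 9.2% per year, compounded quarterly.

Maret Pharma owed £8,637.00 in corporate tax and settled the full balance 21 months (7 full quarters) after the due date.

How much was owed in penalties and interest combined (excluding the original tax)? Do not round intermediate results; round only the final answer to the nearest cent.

Late-payment penalty: 21 × 0.25% × £8,637.00 = £453.44…
Interest (9.2%/yr ÷ 4 = 2.3%/quarter): £8,637.00 × ((1 + 0.023)^7 − 1) = £1,490.2692…
Penalties + interest = £453.4425 + £1,490.2692… = £1,943.71

£1,943.71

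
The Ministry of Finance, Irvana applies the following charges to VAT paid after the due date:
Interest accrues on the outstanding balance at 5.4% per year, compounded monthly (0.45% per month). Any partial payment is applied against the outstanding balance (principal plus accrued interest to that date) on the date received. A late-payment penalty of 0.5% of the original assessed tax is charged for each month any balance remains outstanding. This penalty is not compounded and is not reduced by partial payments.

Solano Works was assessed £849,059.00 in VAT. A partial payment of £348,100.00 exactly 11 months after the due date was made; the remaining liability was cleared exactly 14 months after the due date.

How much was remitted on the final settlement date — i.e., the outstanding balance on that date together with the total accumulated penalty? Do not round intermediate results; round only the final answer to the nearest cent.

£610,756.44

Balance at month 11: £849,059.0000 × (1 + 0.0045)^11 = £892,045.9417…
After £348,100.00 payment: £892,045.9417… − £348,100.00 = £543,945.9417…
Balance at month 14: £543,945.9417… × (1 + 0.0045)^3 = £551,322.3062…
Penalty: 14 × 0.5% × £849,059.00 = £59,434.13
Final settlement = outstanding balance + penalty = £551,322.3062… + £59,434.13 = £610,756.44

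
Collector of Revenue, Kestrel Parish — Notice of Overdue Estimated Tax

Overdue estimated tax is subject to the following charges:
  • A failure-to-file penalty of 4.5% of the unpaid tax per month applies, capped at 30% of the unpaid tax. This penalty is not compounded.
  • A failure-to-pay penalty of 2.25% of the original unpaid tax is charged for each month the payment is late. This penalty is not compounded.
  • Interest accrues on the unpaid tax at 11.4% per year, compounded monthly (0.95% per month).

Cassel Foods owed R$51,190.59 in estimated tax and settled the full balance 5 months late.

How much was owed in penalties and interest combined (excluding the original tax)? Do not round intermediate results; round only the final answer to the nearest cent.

Failure-to-file: 5 × 4.5% × R$51,190.59 = R$11,517.88… (under the 30% cap)
Failure-to-pay penalty = 2.25% × R$51,190.59 × 5 mo = R$5,758.94…
Interest: R$51,190.59 × ((1 + 0.0095)^5 − 1) = R$51,190.59 × 0.0484111… = R$2,478.1935…
Penalties + interest = R$17,276.8241… + R$2,478.1935… = R$19,755.02

R$19,755.02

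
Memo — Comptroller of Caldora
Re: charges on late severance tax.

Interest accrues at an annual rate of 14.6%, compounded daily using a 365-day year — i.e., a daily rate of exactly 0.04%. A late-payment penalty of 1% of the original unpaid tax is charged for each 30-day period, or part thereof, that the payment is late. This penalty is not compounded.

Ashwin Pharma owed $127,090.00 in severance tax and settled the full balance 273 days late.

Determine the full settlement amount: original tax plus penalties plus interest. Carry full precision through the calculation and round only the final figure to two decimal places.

$154,460.24

Penalty periods: ⌈273/30⌉ = 10; penalty = 10 × 1% × $127,090.00 = $12,709.00
Interest: $127,090.00 × ((1 + 0.0004)^273 − 1) = $127,090.00 × 0.11536105… = $14,661.2361…
Total = $127,090.00 + $12,709.0000 + $14,661.2361… = $154,460.24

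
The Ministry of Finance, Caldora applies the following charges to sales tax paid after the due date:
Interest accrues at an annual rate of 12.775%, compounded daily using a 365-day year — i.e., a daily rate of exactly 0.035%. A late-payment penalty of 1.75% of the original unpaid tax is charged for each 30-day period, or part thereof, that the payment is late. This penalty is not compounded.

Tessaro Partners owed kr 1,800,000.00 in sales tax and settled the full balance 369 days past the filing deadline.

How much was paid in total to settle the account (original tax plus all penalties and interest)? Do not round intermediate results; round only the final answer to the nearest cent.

Penalty periods: ⌈369/30⌉ = 13; penalty = 13 × 1.75% × kr 1,800,000.00 = kr 409,500.00
Interest: kr 1,800,000.00 × ((1 + 0.00035)^369 − 1) = kr 1,800,000.00 × 0.13783508… = kr 248,103.1435…
Total = kr 1,800,000.00 + kr 409,500.0000 + kr 248,103.1435… = kr 2,457,603.14

kr 2,457,603.14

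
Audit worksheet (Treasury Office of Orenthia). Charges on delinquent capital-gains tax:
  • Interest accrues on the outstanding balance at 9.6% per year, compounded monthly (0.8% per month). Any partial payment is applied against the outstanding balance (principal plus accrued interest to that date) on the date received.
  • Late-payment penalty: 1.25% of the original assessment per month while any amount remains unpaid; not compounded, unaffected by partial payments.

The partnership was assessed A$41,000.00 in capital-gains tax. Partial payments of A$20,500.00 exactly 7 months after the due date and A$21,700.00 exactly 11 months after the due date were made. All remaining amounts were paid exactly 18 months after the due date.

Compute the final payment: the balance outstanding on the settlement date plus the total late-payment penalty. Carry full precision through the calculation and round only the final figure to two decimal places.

Balance at month 7: A$41,000.0000 × (1 + 0.008)^7 = A$43,351.8446…
After A$20,500.00 payment: A$43,351.8446… − A$20,500.00 = A$22,851.8446…
Balance at month 11: A$22,851.8446… × (1 + 0.008)^4 = A$23,591.9257…
After A$21,700.00 payment: A$23,591.9257… − A$21,700.00 = A$1,891.9257…
Balance at month 18: A$1,891.9257… × (1 + 0.008)^7 = A$2,000.4504…
Penalty: 18 × 1.25% × A$41,000.00 = A$9,225.00
Final settlement = outstanding balance + penalty = A$2,000.4504… + A$9,225.00 = A$11,225.45

A$11,225.45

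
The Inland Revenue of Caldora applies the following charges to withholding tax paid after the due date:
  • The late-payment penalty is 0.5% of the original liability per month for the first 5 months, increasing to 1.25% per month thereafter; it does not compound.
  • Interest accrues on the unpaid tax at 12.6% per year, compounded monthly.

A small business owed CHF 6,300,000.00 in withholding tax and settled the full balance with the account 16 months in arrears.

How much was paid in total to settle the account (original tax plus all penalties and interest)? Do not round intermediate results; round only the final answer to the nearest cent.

CHF 8,469,726.05

Penalty, months 1–5: 5 × 0.5% × CHF 6,300,000.00 = CHF 157,500.00
Penalty, months 6–16: 11 × 1.25% × CHF 6,300,000.00 = CHF 866,250.00
Interest (12.6%/yr ÷ 12 = 1.05%/month): CHF 6,300,000.00 × ((1 + 0.0105)^16 − 1) = CHF 1,145,976.0517…
Total = CHF 6,300,000.00 + CHF 1,023,750.0000 + CHF 1,145,976.0517… = CHF 8,469,726.05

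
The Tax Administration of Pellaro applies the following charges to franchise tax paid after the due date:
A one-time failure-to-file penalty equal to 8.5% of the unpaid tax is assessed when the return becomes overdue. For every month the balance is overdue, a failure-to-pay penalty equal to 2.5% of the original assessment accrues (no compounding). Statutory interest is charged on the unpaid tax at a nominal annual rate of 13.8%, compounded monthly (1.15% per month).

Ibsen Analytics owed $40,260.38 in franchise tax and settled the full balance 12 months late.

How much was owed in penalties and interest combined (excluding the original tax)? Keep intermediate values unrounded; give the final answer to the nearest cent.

$21,421.42

Failure-to-file penalty: 8.5% × $40,260.38 = $3,422.13…
Failure-to-pay penalty: 12 × 2.5% × $40,260.38 = $12,078.11…
Interest: $40,260.38 × ((1 + 0.0115)^12 − 1) = $40,260.38 × 0.1470719… = $5,921.1710…
Penalties + interest = $15,500.2463 + $5,921.1710… = $21,421.42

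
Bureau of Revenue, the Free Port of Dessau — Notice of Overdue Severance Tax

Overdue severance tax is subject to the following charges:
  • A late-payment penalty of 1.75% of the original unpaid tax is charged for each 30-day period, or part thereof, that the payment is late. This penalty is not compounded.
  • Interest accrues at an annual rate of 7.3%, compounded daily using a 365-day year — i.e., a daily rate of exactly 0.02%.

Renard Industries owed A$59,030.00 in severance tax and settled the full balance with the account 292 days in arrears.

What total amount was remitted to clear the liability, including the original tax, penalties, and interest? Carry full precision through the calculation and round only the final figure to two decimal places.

Penalty periods: ⌈292/30⌉ = 10; penalty = 10 × 1.75% × A$59,030.00 = A$10,330.25
Interest: A$59,030.00 × ((1 + 0.0002)^292 − 1) = A$59,030.00 × 0.06013278… = A$3,549.6378…
Total = A$59,030.00 + A$10,330.2500 + A$3,549.6378… = A$72,909.89

A$72,909.89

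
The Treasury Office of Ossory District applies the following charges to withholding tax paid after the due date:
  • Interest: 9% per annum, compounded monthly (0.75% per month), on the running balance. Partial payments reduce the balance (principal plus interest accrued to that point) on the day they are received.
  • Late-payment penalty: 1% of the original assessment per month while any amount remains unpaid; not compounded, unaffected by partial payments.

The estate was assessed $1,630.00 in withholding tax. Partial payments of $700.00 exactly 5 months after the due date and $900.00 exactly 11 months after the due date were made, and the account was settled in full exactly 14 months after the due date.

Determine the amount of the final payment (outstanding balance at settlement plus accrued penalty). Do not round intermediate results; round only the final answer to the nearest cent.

$368.85

Balance at month 5: $1,630.0000 × (1 + 0.0075)^5 = $1,692.0488…
After $700.00 payment: $1,692.0488… − $700.00 = $992.0488…
Balance at month 11: $992.0488… × (1 + 0.0075)^6 = $1,037.5364…
After $900.00 payment: $1,037.5364… − $900.00 = $137.5364…
Balance at month 14: $137.5364… × (1 + 0.0075)^3 = $140.6543…
Penalty: 14 × 1% × $1,630.00 = $228.20
Final settlement = outstanding balance + penalty = $140.6543… + $228.20 = $368.85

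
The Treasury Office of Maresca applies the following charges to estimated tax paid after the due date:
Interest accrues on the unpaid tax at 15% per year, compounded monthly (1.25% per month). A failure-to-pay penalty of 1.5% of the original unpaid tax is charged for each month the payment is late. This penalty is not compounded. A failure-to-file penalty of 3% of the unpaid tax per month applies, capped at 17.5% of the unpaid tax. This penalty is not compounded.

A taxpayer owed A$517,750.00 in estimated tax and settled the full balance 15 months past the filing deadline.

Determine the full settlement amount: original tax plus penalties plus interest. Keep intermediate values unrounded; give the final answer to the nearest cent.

A$830,900.31

Failure-to-file: 15 × 3% × A$517,750.00 = A$232,987.50, capped at 17.5% × A$517,750.00 = A$90,606.25
Failure-to-pay penalty: 15 × 1.5% × A$517,750.00 = A$116,493.75
Interest: A$517,750.00 × ((1 + 0.0125)^15 − 1) = A$517,750.00 × 0.2048292… = A$106,050.3095…
Total = A$517,750.00 + A$207,100.0000 + A$106,050.3095… = A$830,900.31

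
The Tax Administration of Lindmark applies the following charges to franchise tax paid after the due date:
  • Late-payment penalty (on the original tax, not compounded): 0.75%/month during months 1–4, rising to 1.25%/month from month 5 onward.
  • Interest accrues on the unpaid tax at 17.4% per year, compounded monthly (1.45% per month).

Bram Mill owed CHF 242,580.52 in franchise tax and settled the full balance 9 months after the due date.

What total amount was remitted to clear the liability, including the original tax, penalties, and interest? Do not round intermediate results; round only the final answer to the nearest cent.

CHF 298,575.56

Penalty, months 1–4: 4 × 0.75% × CHF 242,580.52 = CHF 7,277.42…
Penalty, months 5–9: 5 × 1.25% × CHF 242,580.52 = CHF 15,161.28…
Interest: CHF 242,580.52 × ((1 + 0.0145)^9 − 1) = CHF 242,580.52 × 0.1383307… = CHF 33,556.3418…
Total = CHF 242,580.52 + CHF 22,438.6981 + CHF 33,556.3418… = CHF 298,575.56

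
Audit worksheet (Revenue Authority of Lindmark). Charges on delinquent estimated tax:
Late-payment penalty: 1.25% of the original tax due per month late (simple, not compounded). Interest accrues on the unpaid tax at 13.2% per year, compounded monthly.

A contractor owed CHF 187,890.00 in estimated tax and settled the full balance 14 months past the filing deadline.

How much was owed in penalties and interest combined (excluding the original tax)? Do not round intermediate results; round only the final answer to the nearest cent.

Late-payment penalty = 1.25% × CHF 187,890.00 × 14 mo = CHF 32,880.75
Interest (13.2%/yr ÷ 12 = 1.1%/month): CHF 187,890.00 × ((1 + 0.011)^14 − 1) = CHF 31,097.7617…
Penalties + interest = CHF 32,880.7500 + CHF 31,097.7617… = CHF 63,978.51

CHF 63,978.51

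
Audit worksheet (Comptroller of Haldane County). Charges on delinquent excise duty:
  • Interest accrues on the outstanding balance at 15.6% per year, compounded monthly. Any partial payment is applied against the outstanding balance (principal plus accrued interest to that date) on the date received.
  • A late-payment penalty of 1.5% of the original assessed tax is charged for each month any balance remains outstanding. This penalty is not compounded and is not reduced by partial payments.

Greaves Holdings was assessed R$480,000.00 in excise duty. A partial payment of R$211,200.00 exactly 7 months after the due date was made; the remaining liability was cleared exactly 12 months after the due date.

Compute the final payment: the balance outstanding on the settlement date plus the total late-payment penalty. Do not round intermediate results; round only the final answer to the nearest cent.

Monthly rate = 15.6% ÷ 12 = 1.3%
Balance at month 7: R$480,000.0000 × (1 + 0.013)^7 = R$525,420.9132…
After R$211,200.00 payment: R$525,420.9132… − R$211,200.00 = R$314,220.9132…
Balance at month 12: R$314,220.9132… × (1 + 0.013)^5 = R$335,183.2543…
Penalty: 12 × 1.5% × R$480,000.00 = R$86,400.00
Final settlement = outstanding balance + penalty = R$335,183.2543… + R$86,400.00 = R$421,583.25

R$421,583.25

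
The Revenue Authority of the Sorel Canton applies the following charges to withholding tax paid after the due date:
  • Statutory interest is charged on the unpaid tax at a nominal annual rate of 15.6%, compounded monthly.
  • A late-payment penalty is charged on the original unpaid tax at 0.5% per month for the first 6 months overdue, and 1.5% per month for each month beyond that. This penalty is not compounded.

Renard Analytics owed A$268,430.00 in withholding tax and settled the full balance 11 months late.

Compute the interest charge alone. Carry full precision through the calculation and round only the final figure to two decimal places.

Interest (15.6%/yr ÷ 12 = 1.3%/month): A$268,430.00 × ((1 + 0.013)^11 − 1) = A$40,980.4307…

A$40,980.43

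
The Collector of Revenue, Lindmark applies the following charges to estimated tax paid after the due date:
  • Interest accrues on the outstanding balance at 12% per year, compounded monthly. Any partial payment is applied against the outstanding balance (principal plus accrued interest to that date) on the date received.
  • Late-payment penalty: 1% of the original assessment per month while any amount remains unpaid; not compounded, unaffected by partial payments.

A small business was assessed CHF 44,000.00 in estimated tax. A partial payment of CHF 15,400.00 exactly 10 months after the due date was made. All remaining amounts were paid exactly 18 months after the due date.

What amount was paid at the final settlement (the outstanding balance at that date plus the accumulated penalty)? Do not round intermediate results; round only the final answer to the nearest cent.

Monthly rate = 12% ÷ 12 = 1%
Balance at month 10: CHF 44,000.0000 × (1 + 0.01)^10 = CHF 48,603.3735…
After CHF 15,400.00 payment: CHF 48,603.3735… − CHF 15,400.00 = CHF 33,203.3735…
Balance at month 18: CHF 33,203.3735… × (1 + 0.01)^8 = CHF 35,954.4957…
Penalty: 18 × 1% × CHF 44,000.00 = CHF 7,920.00
Final settlement = outstanding balance + penalty = CHF 35,954.4957… + CHF 7,920.00 = CHF 43,874.50

CHF 43,874.50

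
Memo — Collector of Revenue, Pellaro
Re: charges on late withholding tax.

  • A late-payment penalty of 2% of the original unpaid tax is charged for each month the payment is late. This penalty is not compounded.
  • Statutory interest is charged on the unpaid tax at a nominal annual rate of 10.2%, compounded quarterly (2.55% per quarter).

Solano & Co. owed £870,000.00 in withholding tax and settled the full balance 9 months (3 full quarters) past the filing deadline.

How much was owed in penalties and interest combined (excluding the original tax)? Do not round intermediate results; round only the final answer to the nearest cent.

Late-payment penalty: 9 × 2% × £870,000.00 = £156,600.00
Interest: £870,000.00 × ((1 + 0.0255)^3 − 1) = £870,000.00 × 0.0784673… = £68,266.5783…
Penalties + interest = £156,600.0000 + £68,266.5783… = £224,866.58

£224,866.58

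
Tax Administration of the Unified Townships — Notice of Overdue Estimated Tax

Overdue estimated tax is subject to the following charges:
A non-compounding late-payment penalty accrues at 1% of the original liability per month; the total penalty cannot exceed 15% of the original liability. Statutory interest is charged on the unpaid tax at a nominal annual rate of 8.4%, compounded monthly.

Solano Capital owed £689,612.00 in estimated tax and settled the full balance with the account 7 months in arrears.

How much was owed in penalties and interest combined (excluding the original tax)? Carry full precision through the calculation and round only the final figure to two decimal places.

£82,781.78

Penalty: 7 × 1% × £689,612.00 = £48,272.84 (below the 15% cap of £103,441.80)
Interest (8.4%/yr ÷ 12 = 0.7%/month): £689,612.00 × ((1 + 0.007)^7 − 1) = £34,508.9357…
Penalties + interest = £48,272.8400 + £34,508.9357… = £82,781.78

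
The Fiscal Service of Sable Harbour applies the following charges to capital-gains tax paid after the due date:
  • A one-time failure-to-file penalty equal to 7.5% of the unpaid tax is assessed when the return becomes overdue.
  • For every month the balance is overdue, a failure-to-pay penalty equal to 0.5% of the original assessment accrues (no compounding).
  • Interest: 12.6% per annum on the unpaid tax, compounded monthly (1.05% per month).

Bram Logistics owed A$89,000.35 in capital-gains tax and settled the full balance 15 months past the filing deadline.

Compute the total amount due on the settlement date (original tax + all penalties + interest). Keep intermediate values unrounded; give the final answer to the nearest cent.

A$117,446.64

Failure-to-file penalty: 7.5% × A$89,000.35 = A$6,675.03…
Failure-to-pay penalty: 15 × 0.5% × A$89,000.35 = A$6,675.03…
Interest: A$89,000.35 × ((1 + 0.0105)^15 − 1) = A$89,000.35 × 0.1696200… = A$15,096.2350…
Total = A$89,000.35 + A$13,350.0525 + A$15,096.2350… = A$117,446.64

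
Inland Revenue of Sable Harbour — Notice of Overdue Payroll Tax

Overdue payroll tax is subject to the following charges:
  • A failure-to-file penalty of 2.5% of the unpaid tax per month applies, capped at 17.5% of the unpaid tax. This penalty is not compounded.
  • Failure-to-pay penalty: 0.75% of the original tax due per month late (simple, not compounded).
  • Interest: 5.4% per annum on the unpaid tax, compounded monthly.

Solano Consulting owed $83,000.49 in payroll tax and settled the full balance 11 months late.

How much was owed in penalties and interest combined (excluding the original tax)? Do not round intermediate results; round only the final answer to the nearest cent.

Failure-to-file: 11 × 2.5% × $83,000.49 = $22,825.13…, capped at 17.5% × $83,000.49 = $14,525.09…
Failure-to-pay penalty: 11 × 0.75% × $83,000.49 = $6,847.54…
Interest (5.4%/yr ÷ 12 = 0.45%/month): $83,000.49 × ((1 + 0.0045)^11 − 1) = $4,202.2253…
Penalties + interest = $21,372.6262… + $4,202.2253… = $25,574.85

$25,574.85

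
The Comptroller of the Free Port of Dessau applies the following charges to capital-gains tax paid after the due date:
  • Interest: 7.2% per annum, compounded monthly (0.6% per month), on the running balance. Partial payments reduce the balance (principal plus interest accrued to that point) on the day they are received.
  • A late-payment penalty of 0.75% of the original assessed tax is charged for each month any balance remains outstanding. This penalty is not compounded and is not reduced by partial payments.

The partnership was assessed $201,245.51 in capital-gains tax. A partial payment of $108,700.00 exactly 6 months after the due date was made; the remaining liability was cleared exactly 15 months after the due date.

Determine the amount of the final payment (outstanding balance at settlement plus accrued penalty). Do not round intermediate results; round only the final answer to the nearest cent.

Balance at month 6: $201,245.5100 × (1 + 0.006)^6 = $208,599.8942…
After $108,700.00 payment: $208,599.8942… − $108,700.00 = $99,899.8942…
Balance at month 15: $99,899.8942… × (1 + 0.006)^9 = $105,425.7878…
Penalty: 15 × 0.75% × $201,245.51 = $22,640.12…
Final settlement = outstanding balance + penalty = $105,425.7878… + $22,640.12… = $128,065.91

$128,065.91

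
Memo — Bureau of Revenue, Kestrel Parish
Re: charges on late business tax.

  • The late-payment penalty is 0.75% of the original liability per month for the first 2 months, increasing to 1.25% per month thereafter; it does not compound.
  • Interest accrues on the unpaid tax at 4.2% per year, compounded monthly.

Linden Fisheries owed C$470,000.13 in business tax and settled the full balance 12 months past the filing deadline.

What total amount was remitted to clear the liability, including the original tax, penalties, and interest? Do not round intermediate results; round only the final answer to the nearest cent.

C$555,924.62

Penalty, months 1–2: 2 × 0.75% × C$470,000.13 = C$7,050.00…
Penalty, months 3–12: 10 × 1.25% × C$470,000.13 = C$58,750.02…
Interest (4.2%/yr ÷ 12 = 0.35%/month): C$470,000.13 × ((1 + 0.0035)^12 − 1) = C$20,124.4689…
Total = C$470,000.13 + C$65,800.0182 + C$20,124.4689… = C$555,924.62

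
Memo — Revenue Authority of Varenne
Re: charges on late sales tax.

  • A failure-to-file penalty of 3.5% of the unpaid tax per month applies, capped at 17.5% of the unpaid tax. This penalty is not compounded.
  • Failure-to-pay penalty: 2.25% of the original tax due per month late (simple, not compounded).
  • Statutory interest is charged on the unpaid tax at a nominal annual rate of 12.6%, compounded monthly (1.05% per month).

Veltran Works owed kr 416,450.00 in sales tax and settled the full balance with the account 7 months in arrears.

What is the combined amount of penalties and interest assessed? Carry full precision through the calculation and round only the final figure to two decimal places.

kr 170,059.94

Failure-to-file: 7 × 3.5% × kr 416,450.00 = kr 102,030.25, capped at 17.5% × kr 416,450.00 = kr 72,878.75
Failure-to-pay penalty = 2.25% × kr 416,450.00 × 7 mo = kr 65,590.88…
Interest: kr 416,450.00 × ((1 + 0.0105)^7 − 1) = kr 416,450.00 × 0.0758562… = kr 31,590.3124…
Penalties + interest = kr 138,469.6250 + kr 31,590.3124… = kr 170,059.94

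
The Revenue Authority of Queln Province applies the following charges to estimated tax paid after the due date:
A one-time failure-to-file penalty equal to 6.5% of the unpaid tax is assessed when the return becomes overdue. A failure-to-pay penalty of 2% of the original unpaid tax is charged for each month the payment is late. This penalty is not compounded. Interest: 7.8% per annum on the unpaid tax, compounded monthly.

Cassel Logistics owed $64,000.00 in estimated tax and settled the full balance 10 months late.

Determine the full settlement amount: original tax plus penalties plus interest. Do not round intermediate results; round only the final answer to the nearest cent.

Failure-to-file penalty: 6.5% × $64,000.00 = $4,160.00
Failure-to-pay penalty = 2% × $64,000.00 × 10 mo = $12,800.00
Interest (7.8%/yr ÷ 12 = 0.65%/month): $64,000.00 × ((1 + 0.0065)^10 − 1) = $4,283.8133…
Total = $64,000.00 + $16,960.0000 + $4,283.8133… = $85,243.81

$85,243.81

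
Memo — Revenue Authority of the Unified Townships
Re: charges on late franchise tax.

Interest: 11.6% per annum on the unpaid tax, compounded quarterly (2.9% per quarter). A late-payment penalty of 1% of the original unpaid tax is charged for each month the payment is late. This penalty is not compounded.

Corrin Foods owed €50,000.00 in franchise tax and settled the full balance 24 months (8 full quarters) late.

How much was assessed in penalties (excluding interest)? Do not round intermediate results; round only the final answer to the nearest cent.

€12,000.00

Late-payment penalty = 1% × €50,000.00 × 24 mo = €12,000.00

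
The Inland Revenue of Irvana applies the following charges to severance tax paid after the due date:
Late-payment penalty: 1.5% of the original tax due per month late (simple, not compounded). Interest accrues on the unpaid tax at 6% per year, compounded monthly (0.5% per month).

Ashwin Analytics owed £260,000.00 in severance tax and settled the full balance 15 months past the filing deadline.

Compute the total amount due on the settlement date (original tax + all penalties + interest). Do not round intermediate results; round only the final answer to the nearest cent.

Late-payment penalty: 15 × 1.5% × £260,000.00 = £58,500.00
Interest: £260,000.00 × ((1 + 0.005)^15 − 1) = £260,000.00 × 0.0776827… = £20,197.5118…
Total = £260,000.00 + £58,500.0000 + £20,197.5118… = £338,697.51

£338,697.51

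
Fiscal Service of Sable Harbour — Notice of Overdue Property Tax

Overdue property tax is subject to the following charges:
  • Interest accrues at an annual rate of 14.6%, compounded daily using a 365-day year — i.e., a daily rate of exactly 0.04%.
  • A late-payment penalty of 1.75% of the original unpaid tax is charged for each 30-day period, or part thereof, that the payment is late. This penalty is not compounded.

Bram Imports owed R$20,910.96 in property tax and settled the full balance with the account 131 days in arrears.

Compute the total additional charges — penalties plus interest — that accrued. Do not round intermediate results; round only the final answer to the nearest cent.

R$2,954.43

Penalty periods: ⌈131/30⌉ = 5; penalty = 5 × 1.75% × R$20,910.96 = R$1,829.71…
Interest: R$20,910.96 × ((1 + 0.0004)^131 − 1) = R$20,910.96 × 0.05378614… = R$1,124.7197…
Penalties + interest = R$1,829.7090 + R$1,124.7197… = R$2,954.43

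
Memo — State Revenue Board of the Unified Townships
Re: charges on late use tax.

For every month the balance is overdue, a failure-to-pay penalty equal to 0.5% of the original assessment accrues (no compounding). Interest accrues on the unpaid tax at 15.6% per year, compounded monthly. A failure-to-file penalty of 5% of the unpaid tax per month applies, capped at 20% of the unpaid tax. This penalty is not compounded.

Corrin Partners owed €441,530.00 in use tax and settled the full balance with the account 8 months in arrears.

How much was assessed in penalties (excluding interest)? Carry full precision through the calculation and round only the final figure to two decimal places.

Failure-to-file: 8 × 5% × €441,530.00 = €176,612.00, capped at 20% × €441,530.00 = €88,306.00
Failure-to-pay penalty: 8 × 0.5% × €441,530.00 = €17,661.20
Total penalty = €88,306.00 + €17,661.20 = €105,967.20

€105,967.20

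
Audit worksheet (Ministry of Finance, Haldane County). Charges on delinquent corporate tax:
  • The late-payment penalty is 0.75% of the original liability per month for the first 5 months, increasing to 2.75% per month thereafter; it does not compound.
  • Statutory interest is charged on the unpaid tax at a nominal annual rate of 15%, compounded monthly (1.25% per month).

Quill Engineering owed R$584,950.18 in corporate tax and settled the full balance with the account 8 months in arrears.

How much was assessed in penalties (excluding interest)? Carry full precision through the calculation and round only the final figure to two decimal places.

R$70,194.02

Penalty, months 1–5: 5 × 0.75% × R$584,950.18 = R$21,935.63…
Penalty, months 6–8: 3 × 2.75% × R$584,950.18 = R$48,258.39…
Total penalty = R$21,935.63… + R$48,258.39… = R$70,194.02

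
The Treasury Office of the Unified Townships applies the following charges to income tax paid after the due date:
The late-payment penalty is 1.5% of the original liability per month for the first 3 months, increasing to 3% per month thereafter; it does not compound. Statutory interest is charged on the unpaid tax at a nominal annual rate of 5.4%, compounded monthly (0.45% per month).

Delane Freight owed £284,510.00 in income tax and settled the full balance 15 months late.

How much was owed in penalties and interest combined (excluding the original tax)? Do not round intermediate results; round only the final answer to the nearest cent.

Penalty, months 1–3: 3 × 1.5% × £284,510.00 = £12,802.95
Penalty, months 4–15: 12 × 3% × £284,510.00 = £102,423.60
Interest: £284,510.00 × ((1 + 0.0045)^15 − 1) = £284,510.00 × 0.0696683… = £19,821.3215…
Penalties + interest = £115,226.5500 + £19,821.3215… = £135,047.87

£135,047.87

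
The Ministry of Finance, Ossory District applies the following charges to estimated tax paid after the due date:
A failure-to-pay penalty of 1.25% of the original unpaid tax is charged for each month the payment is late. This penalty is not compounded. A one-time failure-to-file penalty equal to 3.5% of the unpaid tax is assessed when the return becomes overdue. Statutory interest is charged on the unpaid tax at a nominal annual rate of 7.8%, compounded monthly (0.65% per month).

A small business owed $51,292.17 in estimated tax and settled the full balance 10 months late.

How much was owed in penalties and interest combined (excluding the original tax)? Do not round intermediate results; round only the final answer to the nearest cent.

$11,639.97

Failure-to-file penalty: 3.5% × $51,292.17 = $1,795.23…
Failure-to-pay penalty = 1.25% × $51,292.17 × 10 mo = $6,411.52…
Interest: $51,292.17 × ((1 + 0.0065)^10 − 1) = $51,292.17 × 0.0669346… = $3,433.2200…
Penalties + interest = $8,206.7472 + $3,433.2200… = $11,639.97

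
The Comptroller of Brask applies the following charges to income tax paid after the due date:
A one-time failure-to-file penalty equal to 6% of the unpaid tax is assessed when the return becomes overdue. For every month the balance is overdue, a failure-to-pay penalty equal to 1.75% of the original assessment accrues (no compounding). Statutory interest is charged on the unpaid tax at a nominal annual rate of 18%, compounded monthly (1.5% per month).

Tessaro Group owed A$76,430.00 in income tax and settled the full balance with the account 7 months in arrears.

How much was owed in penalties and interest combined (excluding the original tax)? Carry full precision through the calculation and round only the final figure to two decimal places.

A$22,343.92

Failure-to-file penalty: 6% × A$76,430.00 = A$4,585.80
Failure-to-pay penalty: 7 × 1.75% × A$76,430.00 = A$9,362.68…
Interest: A$76,430.00 × ((1 + 0.015)^7 − 1) = A$76,430.00 × 0.1098449… = A$8,395.4467…
Penalties + interest = A$13,948.4750 + A$8,395.4467… = A$22,343.92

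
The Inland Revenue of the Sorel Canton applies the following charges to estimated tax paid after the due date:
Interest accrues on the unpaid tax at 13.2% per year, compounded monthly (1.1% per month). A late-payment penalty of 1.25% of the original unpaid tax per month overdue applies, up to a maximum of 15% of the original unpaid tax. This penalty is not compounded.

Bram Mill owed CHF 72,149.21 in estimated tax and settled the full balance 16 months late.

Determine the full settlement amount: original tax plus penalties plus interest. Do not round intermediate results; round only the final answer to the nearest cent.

CHF 96,773.21

Penalty (uncapped): 16 × 1.25% × CHF 72,149.21 = CHF 14,429.84…; cap = 15% × CHF 72,149.21 = CHF 10,822.38… → penalty = CHF 10,822.38…
Interest: CHF 72,149.21 × ((1 + 0.011)^16 − 1) = CHF 72,149.21 × 0.1912927… = CHF 13,801.6190…
Total = CHF 72,149.21 + CHF 10,822.3815 + CHF 13,801.6190… = CHF 96,773.21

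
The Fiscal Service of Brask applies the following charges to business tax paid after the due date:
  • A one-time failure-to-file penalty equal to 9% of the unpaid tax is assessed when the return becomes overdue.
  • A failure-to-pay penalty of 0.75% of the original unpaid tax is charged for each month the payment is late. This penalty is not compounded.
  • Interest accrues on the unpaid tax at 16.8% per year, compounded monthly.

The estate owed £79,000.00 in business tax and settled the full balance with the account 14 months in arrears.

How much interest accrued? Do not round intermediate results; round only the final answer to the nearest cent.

Interest (16.8%/yr ÷ 12 = 1.4%/month): £79,000.00 × ((1 + 0.014)^14 − 1) = £16,975.0752…

£16,975.08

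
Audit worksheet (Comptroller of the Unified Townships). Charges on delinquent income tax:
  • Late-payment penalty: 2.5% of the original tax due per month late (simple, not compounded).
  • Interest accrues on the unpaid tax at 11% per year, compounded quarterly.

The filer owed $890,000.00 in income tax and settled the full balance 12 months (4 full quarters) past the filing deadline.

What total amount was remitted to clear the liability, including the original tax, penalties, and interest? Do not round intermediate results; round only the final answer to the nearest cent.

Late-payment penalty: 12 × 2.5% × $890,000.00 = $267,000.00
Interest (11%/yr ÷ 4 = 2.75%/quarter): $890,000.00 × ((1 + 0.0275)^4 − 1) = $102,012.9209…
Total = $890,000.00 + $267,000.0000 + $102,012.9209… = $1,259,012.92

$1,259,012.92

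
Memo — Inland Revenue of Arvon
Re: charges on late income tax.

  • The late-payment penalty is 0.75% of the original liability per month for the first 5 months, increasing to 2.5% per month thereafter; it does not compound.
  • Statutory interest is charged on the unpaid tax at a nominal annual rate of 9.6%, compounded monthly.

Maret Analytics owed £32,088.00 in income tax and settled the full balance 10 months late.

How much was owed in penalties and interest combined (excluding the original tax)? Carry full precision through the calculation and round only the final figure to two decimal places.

£7,875.75

Penalty, months 1–5: 5 × 0.75% × £32,088.00 = £1,203.30
Penalty, months 6–10: 5 × 2.5% × £32,088.00 = £4,011.00
Interest (9.6%/yr ÷ 12 = 0.8%/month): £32,088.00 × ((1 + 0.008)^10 − 1) = £2,661.4528…
Penalties + interest = £5,214.3000 + £2,661.4528… = £7,875.75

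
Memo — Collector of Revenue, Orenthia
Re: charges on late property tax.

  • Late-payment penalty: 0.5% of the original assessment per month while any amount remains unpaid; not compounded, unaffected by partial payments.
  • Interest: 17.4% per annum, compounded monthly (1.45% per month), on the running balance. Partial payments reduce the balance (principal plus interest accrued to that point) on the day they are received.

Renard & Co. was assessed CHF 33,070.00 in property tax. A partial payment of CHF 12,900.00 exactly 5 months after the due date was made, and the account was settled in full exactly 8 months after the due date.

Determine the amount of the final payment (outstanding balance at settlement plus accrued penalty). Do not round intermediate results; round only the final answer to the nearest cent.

CHF 24,960.03

Balance at month 5: CHF 33,070.0000 × (1 + 0.0145)^5 = CHF 35,538.1202…
After CHF 12,900.00 payment: CHF 35,538.1202… − CHF 12,900.00 = CHF 22,638.1202…
Balance at month 8: CHF 22,638.1202… × (1 + 0.0145)^3 = CHF 23,637.2264…
Penalty: 8 × 0.5% × CHF 33,070.00 = CHF 1,322.80
Final settlement = outstanding balance + penalty = CHF 23,637.2264… + CHF 1,322.80 = CHF 24,960.03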